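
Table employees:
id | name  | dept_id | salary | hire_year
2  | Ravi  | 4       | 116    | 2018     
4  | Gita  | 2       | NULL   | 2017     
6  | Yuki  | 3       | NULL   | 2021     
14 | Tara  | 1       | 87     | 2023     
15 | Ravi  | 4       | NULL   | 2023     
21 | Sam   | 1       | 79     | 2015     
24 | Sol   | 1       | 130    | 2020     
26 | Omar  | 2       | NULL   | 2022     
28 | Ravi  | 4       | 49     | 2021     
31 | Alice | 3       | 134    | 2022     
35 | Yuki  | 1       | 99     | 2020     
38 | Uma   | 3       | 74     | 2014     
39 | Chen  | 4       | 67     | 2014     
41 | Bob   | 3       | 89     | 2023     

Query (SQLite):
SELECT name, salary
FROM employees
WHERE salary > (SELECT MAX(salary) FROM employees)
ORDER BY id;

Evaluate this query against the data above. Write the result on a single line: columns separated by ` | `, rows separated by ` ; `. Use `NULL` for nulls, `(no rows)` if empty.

Scalar subquery: MAX(salary) over all employees rows = 134.
Keep rows where salary > that value.

(no rows)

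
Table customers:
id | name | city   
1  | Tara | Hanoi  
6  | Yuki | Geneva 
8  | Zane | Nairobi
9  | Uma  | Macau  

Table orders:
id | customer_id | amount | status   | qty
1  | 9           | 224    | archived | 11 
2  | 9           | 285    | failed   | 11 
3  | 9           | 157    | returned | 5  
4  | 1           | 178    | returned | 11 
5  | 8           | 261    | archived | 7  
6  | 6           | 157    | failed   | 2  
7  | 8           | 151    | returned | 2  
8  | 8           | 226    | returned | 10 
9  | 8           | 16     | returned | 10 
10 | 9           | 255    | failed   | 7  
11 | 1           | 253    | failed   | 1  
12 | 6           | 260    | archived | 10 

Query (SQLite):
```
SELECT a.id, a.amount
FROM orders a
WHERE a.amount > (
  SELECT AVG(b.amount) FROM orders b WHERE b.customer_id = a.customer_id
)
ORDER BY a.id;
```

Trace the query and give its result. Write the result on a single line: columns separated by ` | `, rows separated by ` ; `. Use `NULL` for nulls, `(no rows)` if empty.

For each orders row a, compute AVG(amount) over rows sharing a.customer_id.
Keep row a if a.amount > that per-group AVG.
  customer_id=1: AVG(amount) = 215.5
  customer_id=6: AVG(amount) = 208.5
  customer_id=8: AVG(amount) = 163.5
  customer_id=9: AVG(amount) = 230.25

2 | 285 ; 5 | 261 ; 8 | 226 ; 10 | 255 ; 11 | 253 ; 12 | 260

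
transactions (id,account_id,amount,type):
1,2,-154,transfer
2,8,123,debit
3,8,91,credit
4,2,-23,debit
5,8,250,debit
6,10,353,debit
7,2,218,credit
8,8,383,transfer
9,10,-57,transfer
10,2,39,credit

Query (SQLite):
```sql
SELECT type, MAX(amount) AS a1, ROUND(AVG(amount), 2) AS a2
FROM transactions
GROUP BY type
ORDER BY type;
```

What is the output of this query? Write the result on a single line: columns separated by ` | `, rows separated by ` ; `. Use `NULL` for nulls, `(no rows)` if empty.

credit | 218 | 116 ; debit | 353 | 175.75 ; transfer | 383 | 57.33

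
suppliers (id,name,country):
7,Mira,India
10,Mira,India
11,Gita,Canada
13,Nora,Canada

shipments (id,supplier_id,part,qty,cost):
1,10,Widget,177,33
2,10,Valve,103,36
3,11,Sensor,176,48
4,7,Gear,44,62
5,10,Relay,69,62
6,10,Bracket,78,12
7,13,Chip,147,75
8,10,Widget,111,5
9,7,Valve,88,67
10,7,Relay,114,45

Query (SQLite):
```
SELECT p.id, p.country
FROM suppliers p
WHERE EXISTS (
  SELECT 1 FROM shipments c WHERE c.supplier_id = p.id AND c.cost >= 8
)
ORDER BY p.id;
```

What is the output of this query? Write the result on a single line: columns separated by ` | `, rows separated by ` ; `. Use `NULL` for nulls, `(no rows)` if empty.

7 | India ; 10 | India ; 11 | Canada ; 13 | Canada

For each suppliers row, check whether any shipments with matching supplier_id has cost >= 8.
Keep rows where that is true.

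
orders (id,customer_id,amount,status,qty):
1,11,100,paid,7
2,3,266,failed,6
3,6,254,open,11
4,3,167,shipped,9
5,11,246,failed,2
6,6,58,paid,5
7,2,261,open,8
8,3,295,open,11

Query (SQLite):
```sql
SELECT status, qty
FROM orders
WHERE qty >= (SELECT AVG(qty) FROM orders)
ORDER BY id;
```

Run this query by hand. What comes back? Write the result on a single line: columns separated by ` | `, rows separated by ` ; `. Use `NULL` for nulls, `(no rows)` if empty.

Scalar subquery: AVG(qty) over all orders rows = 7.375.
Keep rows where qty >= that value.

open | 11 ; shipped | 9 ; open | 8 ; open | 11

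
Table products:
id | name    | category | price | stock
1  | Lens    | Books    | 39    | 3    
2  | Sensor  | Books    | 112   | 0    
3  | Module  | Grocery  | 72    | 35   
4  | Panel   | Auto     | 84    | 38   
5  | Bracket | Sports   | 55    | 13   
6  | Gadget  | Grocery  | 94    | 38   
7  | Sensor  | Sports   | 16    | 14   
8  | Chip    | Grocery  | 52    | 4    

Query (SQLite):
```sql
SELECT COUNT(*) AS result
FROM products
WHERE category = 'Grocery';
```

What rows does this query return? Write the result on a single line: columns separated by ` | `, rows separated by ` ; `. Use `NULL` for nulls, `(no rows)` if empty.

3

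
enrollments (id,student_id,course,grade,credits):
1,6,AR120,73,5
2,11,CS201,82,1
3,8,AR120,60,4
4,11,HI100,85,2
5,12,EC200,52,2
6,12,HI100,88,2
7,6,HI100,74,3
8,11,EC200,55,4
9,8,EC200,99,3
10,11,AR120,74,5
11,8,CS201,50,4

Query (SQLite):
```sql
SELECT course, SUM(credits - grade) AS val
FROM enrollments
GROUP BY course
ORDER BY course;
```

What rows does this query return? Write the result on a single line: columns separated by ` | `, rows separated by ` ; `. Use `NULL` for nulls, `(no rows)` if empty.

AR120 | -193 ; CS201 | -127 ; EC200 | -197 ; HI100 | -240

For each row compute credits - grade.
Group by course; take SUM of the expression per group.
  AR120: ids {1, 3, 10} → SUM(credits - grade)=-193
  CS201: ids {2, 11} → SUM(credits - grade)=-127
  EC200: ids {5, 8, 9} → SUM(credits - grade)=-197
  HI100: ids {4, 6, 7} → SUM(credits - grade)=-240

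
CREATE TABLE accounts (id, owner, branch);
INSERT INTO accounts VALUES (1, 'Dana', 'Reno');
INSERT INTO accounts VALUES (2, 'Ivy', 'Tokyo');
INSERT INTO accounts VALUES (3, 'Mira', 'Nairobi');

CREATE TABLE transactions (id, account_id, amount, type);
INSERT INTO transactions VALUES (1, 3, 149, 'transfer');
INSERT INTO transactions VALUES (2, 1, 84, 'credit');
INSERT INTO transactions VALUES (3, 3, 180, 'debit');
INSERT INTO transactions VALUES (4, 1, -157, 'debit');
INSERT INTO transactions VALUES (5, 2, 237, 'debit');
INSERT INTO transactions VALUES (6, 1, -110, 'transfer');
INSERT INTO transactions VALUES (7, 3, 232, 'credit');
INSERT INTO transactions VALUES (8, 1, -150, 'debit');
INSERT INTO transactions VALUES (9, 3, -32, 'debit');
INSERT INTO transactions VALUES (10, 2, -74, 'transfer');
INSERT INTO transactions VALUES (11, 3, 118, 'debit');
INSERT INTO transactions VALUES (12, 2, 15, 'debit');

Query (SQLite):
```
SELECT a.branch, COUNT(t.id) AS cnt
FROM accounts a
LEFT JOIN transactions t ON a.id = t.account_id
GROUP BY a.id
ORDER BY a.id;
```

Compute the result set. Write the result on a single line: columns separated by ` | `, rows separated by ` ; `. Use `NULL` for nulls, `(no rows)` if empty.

LEFT JOIN keeps every accounts row; unmatched ones get NULL for transactions columns.
Group by accounts.id and compute COUNT(t.id). COUNT(col) of an all-NULL group is 0.
  1: ids {2, 4, 6, 8} → COUNT(t.id)=4
  2: ids {5, 10, 12} → COUNT(t.id)=3
  3: ids {1, 3, 7, 9, 11} → COUNT(t.id)=5

Reno | 4 ; Tokyo | 3 ; Nairobi | 5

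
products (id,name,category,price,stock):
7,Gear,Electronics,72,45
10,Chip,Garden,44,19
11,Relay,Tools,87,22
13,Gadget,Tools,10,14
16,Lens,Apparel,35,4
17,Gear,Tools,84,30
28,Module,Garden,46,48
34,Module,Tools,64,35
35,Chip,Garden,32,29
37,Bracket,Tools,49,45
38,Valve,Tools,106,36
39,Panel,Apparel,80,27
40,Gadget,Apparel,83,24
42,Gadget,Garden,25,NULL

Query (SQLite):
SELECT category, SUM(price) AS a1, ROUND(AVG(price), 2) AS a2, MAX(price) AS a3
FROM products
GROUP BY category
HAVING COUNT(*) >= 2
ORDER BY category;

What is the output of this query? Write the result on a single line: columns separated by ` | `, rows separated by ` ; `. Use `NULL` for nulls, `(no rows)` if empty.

Group products by category.
Per group compute: SUM(price), ROUND(AVG(price), 2), MAX(price).
HAVING: drop groups with fewer than 2 rows.
  Apparel: ids {16, 39, 40} → SUM(price)=198, ROUND(AVG(price), 2)=66, MAX(price)=83
  Electronics: ids {7} → SUM(price)=72, ROUND(AVG(price), 2)=72, MAX(price)=72
  Garden: ids {10, 28, 35, 42} → SUM(price)=147, ROUND(AVG(price), 2)=36.75, MAX(price)=46
  Tools: ids {11, 13, 17, 34, 37, 38} → SUM(price)=400, ROUND(AVG(price), 2)=66.67, MAX(price)=106

Apparel | 198 | 66 | 83 ; Garden | 147 | 36.75 | 46 ; Tools | 400 | 66.67 | 106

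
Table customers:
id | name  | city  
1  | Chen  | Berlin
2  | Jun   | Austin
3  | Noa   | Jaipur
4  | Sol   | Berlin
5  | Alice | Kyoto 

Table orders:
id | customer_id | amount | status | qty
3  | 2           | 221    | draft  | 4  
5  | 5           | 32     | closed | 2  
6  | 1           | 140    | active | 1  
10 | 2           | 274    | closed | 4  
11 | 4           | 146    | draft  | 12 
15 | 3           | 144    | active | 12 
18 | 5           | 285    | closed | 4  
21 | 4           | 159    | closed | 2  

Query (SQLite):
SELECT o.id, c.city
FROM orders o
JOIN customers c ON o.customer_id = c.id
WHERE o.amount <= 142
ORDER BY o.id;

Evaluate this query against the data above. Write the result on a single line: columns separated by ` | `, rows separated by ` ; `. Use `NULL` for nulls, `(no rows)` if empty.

5 | Kyoto ; 6 | Berlin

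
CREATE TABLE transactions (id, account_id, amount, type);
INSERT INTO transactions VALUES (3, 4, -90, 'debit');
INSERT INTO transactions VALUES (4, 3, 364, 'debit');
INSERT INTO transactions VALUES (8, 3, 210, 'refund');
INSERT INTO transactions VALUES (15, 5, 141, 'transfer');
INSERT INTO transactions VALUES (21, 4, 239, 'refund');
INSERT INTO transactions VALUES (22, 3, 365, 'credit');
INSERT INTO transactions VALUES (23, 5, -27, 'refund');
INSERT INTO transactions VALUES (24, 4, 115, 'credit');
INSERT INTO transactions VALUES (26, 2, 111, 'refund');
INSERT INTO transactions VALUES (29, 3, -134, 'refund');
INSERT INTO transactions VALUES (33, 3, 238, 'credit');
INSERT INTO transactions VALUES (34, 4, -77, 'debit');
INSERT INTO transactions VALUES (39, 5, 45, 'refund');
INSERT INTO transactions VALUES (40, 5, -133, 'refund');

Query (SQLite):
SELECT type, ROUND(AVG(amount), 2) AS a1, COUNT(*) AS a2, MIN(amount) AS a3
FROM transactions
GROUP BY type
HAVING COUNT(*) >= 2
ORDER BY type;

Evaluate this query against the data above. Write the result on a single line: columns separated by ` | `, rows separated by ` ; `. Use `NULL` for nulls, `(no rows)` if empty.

credit | 239.33 | 3 | 115 ; debit | 65.67 | 3 | -90 ; refund | 44.43 | 7 | -134

Group transactions by type.
Per group compute: ROUND(AVG(amount), 2), COUNT(*), MIN(amount).
HAVING: drop groups with fewer than 2 rows.
  credit: ids {22, 24, 33} → ROUND(AVG(amount), 2)=239.33, COUNT(*)=3, MIN(amount)=115
  debit: ids {3, 4, 34} → ROUND(AVG(amount), 2)=65.67, COUNT(*)=3, MIN(amount)=-90
  refund: ids {8, 21, 23, 26, 29, 39, 40} → ROUND(AVG(amount), 2)=44.43, COUNT(*)=7, MIN(amount)=-134
  transfer: ids {15} → ROUND(AVG(amount), 2)=141, COUNT(*)=1, MIN(amount)=141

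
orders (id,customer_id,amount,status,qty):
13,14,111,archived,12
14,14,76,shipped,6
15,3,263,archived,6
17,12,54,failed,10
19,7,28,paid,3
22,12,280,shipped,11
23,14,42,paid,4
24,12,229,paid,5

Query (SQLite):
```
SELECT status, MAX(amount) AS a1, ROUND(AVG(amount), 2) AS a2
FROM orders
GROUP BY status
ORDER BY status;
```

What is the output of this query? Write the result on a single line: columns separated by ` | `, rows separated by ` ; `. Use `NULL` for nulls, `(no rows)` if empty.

archived | 263 | 187 ; failed | 54 | 54 ; paid | 229 | 99.67 ; shipped | 280 | 178

Group orders by status.
Per group compute: MAX(amount), ROUND(AVG(amount), 2).
  archived: ids {13, 15} → MAX(amount)=263, ROUND(AVG(amount), 2)=187
  failed: ids {17} → MAX(amount)=54, ROUND(AVG(amount), 2)=54
  paid: ids {19, 23, 24} → MAX(amount)=229, ROUND(AVG(amount), 2)=99.67
  shipped: ids {14, 22} → MAX(amount)=280, ROUND(AVG(amount), 2)=178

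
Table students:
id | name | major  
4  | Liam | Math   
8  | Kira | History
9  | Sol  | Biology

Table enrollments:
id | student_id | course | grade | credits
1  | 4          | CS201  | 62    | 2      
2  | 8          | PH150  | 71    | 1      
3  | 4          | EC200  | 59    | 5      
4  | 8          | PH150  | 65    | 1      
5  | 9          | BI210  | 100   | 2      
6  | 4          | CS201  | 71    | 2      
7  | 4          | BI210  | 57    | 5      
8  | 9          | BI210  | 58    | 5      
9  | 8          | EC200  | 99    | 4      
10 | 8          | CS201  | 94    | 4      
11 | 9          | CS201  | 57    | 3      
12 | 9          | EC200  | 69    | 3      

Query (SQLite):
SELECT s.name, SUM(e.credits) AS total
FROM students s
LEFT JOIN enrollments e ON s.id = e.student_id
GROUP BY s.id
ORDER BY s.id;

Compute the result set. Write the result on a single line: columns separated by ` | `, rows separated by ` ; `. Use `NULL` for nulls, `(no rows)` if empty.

Liam | 14 ; Kira | 10 ; Sol | 13

LEFT JOIN keeps every students row; unmatched ones get NULL for enrollments columns.
Group by students.id and compute SUM(e.credits). SUM over an all-NULL group is NULL.
  4: ids {1, 3, 6, 7} → SUM(e.credits)=14
  8: ids {2, 4, 9, 10} → SUM(e.credits)=10
  9: ids {5, 8, 11, 12} → SUM(e.credits)=13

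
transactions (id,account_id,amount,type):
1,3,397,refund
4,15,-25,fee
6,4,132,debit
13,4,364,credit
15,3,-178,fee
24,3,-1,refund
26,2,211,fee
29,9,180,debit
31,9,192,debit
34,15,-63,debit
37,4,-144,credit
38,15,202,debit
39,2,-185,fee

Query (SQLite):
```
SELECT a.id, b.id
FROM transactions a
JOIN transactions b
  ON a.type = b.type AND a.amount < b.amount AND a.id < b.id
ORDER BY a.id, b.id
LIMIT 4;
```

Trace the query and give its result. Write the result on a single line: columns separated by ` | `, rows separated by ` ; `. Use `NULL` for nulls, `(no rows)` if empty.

4 | 26 ; 6 | 29 ; 6 | 31 ; 6 | 38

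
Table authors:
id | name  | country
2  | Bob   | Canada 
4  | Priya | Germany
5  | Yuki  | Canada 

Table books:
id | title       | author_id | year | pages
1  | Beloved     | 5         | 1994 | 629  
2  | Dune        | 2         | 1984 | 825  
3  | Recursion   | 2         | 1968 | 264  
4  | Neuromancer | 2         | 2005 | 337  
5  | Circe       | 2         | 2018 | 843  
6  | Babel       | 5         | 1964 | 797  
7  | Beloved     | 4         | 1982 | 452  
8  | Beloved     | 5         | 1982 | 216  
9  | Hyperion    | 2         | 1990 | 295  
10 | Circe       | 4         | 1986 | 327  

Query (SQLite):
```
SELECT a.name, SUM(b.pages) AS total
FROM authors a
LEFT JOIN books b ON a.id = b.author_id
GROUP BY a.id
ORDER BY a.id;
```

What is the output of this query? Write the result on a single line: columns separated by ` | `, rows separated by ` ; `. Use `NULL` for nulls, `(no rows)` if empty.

LEFT JOIN keeps every authors row; unmatched ones get NULL for books columns.
Group by authors.id and compute SUM(b.pages). SUM over an all-NULL group is NULL.
  2: ids {2, 3, 4, 5, 9} → SUM(b.pages)=2564
  4: ids {7, 10} → SUM(b.pages)=779
  5: ids {1, 6, 8} → SUM(b.pages)=1642

Bob | 2564 ; Priya | 779 ; Yuki | 1642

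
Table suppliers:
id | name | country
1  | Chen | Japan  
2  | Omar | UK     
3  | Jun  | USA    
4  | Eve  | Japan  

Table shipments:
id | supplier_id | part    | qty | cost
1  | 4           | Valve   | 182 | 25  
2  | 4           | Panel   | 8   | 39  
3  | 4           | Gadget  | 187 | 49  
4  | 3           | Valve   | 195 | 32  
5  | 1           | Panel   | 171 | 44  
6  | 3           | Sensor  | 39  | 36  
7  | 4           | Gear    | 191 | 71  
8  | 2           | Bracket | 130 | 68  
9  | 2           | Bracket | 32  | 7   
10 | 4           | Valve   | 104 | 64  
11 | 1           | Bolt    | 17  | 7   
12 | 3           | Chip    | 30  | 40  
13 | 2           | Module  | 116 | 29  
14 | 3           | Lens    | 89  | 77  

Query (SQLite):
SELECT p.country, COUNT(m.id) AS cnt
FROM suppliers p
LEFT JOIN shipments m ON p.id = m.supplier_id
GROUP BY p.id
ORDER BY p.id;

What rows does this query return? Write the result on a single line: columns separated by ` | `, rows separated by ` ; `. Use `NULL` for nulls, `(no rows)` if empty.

LEFT JOIN keeps every suppliers row; unmatched ones get NULL for shipments columns.
Group by suppliers.id and compute COUNT(m.id). COUNT(col) of an all-NULL group is 0.
  1: ids {5, 11} → COUNT(m.id)=2
  2: ids {8, 9, 13} → COUNT(m.id)=3
  3: ids {4, 6, 12, 14} → COUNT(m.id)=4
  4: ids {1, 2, 3, 7, 10} → COUNT(m.id)=5

Japan | 2 ; UK | 3 ; USA | 4 ; Japan | 5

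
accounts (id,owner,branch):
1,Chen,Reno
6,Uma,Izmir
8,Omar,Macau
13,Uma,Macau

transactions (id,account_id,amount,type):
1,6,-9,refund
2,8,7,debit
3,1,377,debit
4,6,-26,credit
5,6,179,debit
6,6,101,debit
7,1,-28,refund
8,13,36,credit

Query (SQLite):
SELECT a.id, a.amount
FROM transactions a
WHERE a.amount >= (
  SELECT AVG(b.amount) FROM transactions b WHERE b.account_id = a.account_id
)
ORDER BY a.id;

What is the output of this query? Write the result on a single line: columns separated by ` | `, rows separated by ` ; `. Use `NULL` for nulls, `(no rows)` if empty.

For each transactions row a, compute AVG(amount) over rows sharing a.account_id.
Keep row a if a.amount >= that per-group AVG.
  account_id=1: AVG(amount) = 174.5
  account_id=6: AVG(amount) = 61.25
  account_id=8: AVG(amount) = 7.0
  account_id=13: AVG(amount) = 36.0

2 | 7 ; 3 | 377 ; 5 | 179 ; 6 | 101 ; 8 | 36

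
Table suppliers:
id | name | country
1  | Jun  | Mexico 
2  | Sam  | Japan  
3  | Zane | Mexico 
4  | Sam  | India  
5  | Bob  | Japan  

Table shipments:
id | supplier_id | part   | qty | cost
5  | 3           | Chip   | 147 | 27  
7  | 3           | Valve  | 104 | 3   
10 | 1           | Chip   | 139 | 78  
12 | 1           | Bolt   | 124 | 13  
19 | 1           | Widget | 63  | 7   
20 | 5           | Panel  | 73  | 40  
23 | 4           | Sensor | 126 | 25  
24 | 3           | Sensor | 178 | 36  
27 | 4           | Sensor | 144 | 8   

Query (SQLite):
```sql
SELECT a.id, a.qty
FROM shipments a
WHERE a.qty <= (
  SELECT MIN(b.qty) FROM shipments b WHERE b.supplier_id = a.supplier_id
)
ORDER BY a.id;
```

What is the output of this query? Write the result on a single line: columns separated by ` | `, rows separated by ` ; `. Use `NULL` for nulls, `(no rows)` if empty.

For each shipments row a, compute MIN(qty) over rows sharing a.supplier_id.
Keep row a if a.qty <= that per-group MIN.
  supplier_id=1: MIN(qty) = 63
  supplier_id=3: MIN(qty) = 104
  supplier_id=4: MIN(qty) = 126
  supplier_id=5: MIN(qty) = 73

7 | 104 ; 19 | 63 ; 20 | 73 ; 23 | 126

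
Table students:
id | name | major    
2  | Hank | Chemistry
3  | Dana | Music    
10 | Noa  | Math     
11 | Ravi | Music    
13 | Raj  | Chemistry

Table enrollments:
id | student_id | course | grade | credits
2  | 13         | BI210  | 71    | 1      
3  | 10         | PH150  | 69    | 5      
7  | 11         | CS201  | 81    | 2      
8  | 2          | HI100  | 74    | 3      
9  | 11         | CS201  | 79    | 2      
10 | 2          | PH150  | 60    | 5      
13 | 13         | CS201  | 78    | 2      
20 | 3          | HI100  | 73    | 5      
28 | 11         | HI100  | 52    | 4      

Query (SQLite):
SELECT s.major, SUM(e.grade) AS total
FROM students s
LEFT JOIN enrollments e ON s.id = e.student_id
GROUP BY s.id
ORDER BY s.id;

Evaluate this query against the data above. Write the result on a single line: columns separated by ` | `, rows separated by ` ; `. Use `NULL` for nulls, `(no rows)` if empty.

LEFT JOIN keeps every students row; unmatched ones get NULL for enrollments columns.
Group by students.id and compute SUM(e.grade). SUM over an all-NULL group is NULL.
  2: ids {8, 10} → SUM(e.grade)=134
  3: ids {20} → SUM(e.grade)=73
  10: ids {3} → SUM(e.grade)=69
  11: ids {7, 9, 28} → SUM(e.grade)=212
  13: ids {2, 13} → SUM(e.grade)=149

Chemistry | 134 ; Music | 73 ; Math | 69 ; Music | 212 ; Chemistry | 149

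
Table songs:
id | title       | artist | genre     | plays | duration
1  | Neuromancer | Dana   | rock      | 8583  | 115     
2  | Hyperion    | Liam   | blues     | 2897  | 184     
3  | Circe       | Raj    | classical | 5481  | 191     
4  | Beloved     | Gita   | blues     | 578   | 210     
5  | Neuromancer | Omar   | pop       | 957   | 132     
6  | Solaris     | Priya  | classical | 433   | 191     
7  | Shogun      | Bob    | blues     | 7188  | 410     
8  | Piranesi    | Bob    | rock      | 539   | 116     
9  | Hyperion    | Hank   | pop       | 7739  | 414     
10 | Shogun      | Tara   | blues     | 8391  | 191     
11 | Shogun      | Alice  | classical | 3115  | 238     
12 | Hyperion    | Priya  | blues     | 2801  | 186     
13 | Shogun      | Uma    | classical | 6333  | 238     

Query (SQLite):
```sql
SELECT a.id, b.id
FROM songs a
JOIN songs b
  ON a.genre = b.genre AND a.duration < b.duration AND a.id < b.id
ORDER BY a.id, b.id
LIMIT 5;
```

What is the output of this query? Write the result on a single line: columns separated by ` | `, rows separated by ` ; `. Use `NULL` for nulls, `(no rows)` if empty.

Pairs (a,b) with same genre, a.duration < b.duration, a.id < b.id.
genre groups: blues:{2,4,7,10,12} classical:{3,6,11,13} pop:{5,9} rock:{1,8}
Ordered by (a.id, b.id); first 5.

1 | 8 ; 2 | 4 ; 2 | 7 ; 2 | 10 ; 2 | 12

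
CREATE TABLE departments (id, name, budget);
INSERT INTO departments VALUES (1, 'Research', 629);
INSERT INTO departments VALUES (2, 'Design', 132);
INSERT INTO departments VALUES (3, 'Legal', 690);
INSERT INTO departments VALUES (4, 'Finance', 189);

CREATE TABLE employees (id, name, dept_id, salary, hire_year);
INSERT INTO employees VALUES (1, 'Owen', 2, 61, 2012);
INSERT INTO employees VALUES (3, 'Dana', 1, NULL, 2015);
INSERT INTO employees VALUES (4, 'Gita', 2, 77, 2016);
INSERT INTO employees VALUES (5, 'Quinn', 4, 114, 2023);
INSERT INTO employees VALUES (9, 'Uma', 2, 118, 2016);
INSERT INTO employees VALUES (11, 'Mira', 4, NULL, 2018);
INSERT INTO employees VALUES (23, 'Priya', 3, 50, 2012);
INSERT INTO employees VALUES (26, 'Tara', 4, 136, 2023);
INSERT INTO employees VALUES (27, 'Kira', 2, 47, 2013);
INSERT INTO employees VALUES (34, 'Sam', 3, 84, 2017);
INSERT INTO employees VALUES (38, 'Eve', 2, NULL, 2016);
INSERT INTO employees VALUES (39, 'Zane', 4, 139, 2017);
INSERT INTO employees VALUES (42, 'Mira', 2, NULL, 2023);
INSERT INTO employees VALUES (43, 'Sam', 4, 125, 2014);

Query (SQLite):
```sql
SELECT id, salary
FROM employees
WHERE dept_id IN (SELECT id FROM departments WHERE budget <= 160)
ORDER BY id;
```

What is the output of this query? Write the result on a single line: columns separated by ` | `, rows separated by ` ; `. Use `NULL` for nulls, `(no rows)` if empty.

Inner query: departments.id where budget <= 160.
Outer: keep employees rows whose dept_id is in that set.
Inner query → {2}

1 | 61 ; 4 | 77 ; 9 | 118 ; 27 | 47 ; 38 | NULL ; 42 | NULL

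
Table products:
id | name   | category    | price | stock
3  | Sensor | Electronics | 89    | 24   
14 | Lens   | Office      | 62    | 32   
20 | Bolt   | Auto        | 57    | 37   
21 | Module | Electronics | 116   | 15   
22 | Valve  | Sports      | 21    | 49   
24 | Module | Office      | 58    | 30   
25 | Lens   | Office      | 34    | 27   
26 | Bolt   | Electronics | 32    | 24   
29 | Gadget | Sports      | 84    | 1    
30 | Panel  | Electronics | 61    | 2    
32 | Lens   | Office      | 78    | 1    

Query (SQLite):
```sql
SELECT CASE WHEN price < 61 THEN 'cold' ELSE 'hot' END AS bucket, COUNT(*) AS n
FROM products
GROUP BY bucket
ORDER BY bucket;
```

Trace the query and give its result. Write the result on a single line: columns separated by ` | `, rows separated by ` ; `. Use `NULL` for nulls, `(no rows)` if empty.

cold | 5 ; hot | 6

Bucket rows by price < 61 → 'cold' else 'hot'; count each bucket.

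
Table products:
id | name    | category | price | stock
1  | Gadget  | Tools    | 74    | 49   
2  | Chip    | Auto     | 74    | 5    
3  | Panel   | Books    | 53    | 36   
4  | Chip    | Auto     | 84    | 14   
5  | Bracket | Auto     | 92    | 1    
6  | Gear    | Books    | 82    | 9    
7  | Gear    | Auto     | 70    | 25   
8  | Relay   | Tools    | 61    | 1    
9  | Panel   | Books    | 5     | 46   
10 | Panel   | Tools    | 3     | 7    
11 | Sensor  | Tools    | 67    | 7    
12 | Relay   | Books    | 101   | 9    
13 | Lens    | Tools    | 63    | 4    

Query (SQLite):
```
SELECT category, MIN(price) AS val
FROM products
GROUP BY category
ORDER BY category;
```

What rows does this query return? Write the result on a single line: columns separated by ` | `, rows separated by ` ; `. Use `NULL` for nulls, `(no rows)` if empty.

Auto | 70 ; Books | 5 ; Tools | 3

Partition products by category; compute MIN(price) within each group.
  Auto: ids {2, 4, 5, 7} → MIN(price)=70
  Books: ids {3, 6, 9, 12} → MIN(price)=5
  Tools: ids {1, 8, 10, 11, 13} → MIN(price)=3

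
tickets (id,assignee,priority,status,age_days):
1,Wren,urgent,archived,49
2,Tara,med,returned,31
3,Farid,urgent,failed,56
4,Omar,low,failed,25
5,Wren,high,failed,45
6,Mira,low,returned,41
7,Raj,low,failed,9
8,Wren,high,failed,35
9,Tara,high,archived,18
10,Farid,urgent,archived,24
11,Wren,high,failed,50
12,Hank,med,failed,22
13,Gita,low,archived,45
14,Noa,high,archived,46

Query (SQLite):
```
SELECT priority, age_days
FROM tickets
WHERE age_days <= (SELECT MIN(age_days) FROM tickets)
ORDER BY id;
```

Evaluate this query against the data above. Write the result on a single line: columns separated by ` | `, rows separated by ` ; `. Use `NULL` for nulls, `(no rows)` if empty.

Scalar subquery: MIN(age_days) over all tickets rows = 9.
Keep rows where age_days <= that value.

low | 9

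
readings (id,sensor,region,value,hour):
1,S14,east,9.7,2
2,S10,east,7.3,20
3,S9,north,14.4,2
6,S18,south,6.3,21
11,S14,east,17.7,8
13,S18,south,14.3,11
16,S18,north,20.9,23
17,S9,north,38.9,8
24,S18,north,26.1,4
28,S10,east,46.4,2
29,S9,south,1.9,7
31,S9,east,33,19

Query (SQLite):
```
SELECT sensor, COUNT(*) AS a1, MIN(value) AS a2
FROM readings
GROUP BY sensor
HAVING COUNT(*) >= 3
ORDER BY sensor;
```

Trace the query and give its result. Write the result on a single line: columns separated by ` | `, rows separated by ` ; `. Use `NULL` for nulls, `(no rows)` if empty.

Group readings by sensor.
Per group compute: COUNT(*), MIN(value).
HAVING: drop groups with fewer than 3 rows.
  S10: ids {2, 28} → COUNT(*)=2, MIN(value)=7.3
  S14: ids {1, 11} → COUNT(*)=2, MIN(value)=9.7
  S18: ids {6, 13, 16, 24} → COUNT(*)=4, MIN(value)=6.3
  S9: ids {3, 17, 29, 31} → COUNT(*)=4, MIN(value)=1.9

S18 | 4 | 6.3 ; S9 | 4 | 1.9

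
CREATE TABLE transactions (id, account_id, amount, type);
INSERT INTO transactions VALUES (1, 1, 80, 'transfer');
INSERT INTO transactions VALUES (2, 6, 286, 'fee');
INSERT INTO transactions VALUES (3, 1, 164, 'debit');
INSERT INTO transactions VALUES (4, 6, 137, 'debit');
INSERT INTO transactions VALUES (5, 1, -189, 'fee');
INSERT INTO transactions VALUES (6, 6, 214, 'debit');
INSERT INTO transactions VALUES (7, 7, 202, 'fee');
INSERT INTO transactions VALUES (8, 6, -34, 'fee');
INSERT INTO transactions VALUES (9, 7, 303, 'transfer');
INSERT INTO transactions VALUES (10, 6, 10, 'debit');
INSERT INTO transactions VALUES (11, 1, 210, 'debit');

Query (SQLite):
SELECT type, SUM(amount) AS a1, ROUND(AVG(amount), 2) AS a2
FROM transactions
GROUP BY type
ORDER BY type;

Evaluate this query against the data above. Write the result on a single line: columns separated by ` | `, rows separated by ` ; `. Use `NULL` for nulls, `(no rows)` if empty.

debit | 735 | 147 ; fee | 265 | 66.25 ; transfer | 383 | 191.5

Group transactions by type.
Per group compute: SUM(amount), ROUND(AVG(amount), 2).
  debit: ids {3, 4, 6, 10, 11} → SUM(amount)=735, ROUND(AVG(amount), 2)=147
  fee: ids {2, 5, 7, 8} → SUM(amount)=265, ROUND(AVG(amount), 2)=66.25
  transfer: ids {1, 9} → SUM(amount)=383, ROUND(AVG(amount), 2)=191.5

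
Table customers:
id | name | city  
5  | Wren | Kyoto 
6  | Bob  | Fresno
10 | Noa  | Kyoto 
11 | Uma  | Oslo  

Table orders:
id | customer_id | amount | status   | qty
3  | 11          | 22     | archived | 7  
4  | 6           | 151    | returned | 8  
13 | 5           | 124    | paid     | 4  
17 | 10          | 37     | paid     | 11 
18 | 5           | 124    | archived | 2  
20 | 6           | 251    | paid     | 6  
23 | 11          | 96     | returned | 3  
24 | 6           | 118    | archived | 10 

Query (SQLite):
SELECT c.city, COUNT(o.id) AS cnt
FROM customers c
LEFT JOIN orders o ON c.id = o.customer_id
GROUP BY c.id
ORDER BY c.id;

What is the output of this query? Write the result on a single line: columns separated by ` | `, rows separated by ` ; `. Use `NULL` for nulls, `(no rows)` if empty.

LEFT JOIN keeps every customers row; unmatched ones get NULL for orders columns.
Group by customers.id and compute COUNT(o.id). COUNT(col) of an all-NULL group is 0.
  5: ids {13, 18} → COUNT(o.id)=2
  6: ids {4, 20, 24} → COUNT(o.id)=3
  10: ids {17} → COUNT(o.id)=1
  11: ids {3, 23} → COUNT(o.id)=2

Kyoto | 2 ; Fresno | 3 ; Kyoto | 1 ; Oslo | 2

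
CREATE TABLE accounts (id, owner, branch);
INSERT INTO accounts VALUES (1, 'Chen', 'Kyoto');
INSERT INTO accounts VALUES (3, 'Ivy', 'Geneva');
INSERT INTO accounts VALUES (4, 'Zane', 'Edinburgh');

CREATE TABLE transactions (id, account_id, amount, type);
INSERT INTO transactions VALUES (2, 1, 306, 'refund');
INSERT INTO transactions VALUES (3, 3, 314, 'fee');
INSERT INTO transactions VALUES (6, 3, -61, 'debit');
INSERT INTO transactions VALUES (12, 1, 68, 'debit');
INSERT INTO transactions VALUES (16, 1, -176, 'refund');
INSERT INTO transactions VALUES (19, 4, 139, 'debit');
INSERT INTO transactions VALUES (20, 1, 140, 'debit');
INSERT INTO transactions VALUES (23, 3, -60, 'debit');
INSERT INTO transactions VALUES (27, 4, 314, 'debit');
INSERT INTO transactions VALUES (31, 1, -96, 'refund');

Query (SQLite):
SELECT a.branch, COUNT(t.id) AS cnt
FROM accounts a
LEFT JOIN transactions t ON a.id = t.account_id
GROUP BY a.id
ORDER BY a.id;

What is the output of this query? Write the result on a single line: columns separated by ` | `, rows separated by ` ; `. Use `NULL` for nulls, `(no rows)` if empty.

LEFT JOIN keeps every accounts row; unmatched ones get NULL for transactions columns.
Group by accounts.id and compute COUNT(t.id). COUNT(col) of an all-NULL group is 0.
  1: ids {2, 12, 16, 20, 31} → COUNT(t.id)=5
  3: ids {3, 6, 23} → COUNT(t.id)=3
  4: ids {19, 27} → COUNT(t.id)=2

Kyoto | 5 ; Geneva | 3 ; Edinburgh | 2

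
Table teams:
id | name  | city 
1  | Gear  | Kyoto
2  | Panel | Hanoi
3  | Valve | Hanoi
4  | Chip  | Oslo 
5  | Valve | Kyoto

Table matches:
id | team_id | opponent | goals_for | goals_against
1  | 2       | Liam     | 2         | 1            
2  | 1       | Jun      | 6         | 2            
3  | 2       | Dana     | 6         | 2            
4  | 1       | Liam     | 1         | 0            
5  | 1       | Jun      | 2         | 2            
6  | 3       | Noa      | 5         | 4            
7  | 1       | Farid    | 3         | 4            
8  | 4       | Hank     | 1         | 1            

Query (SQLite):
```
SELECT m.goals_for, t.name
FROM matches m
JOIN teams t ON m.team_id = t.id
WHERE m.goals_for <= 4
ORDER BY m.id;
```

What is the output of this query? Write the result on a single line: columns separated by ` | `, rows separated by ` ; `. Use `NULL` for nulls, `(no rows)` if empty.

Each matches row matches the teams row where team_id = teams.id.
Then keep rows with m.goals_for <= 4.

2 | Panel ; 1 | Gear ; 2 | Gear ; 3 | Gear ; 1 | Chip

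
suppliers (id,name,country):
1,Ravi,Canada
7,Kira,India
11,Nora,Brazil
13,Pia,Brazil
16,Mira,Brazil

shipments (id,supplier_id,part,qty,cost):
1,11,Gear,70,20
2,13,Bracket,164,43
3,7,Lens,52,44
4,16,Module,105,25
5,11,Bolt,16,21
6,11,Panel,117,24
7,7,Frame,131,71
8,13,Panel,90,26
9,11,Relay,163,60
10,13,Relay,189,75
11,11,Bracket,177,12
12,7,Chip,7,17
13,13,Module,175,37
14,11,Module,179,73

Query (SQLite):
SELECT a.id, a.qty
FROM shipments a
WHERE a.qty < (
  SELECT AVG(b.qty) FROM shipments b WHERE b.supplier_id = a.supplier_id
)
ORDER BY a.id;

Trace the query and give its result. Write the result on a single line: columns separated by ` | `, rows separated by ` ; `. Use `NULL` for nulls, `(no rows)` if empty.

For each shipments row a, compute AVG(qty) over rows sharing a.supplier_id.
Keep row a if a.qty < that per-group AVG.
  supplier_id=7: AVG(qty) = 63.333333
  supplier_id=11: AVG(qty) = 120.333333
  supplier_id=13: AVG(qty) = 154.5
  supplier_id=16: AVG(qty) = 105.0

1 | 70 ; 3 | 52 ; 5 | 16 ; 6 | 117 ; 8 | 90 ; 12 | 7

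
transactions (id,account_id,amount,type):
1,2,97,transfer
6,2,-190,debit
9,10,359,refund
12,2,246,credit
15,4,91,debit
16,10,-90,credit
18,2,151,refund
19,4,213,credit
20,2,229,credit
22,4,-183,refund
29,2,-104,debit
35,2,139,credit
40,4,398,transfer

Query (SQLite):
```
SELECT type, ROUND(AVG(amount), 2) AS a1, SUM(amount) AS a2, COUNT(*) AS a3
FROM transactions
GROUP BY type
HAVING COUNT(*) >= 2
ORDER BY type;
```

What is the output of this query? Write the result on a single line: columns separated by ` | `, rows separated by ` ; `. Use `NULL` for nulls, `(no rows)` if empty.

credit | 147.4 | 737 | 5 ; debit | -67.67 | -203 | 3 ; refund | 109 | 327 | 3 ; transfer | 247.5 | 495 | 2

Group transactions by type.
Per group compute: ROUND(AVG(amount), 2), SUM(amount), COUNT(*).
HAVING: drop groups with fewer than 2 rows.
  credit: ids {12, 16, 19, 20, 35} → ROUND(AVG(amount), 2)=147.4, SUM(amount)=737, COUNT(*)=5
  debit: ids {6, 15, 29} → ROUND(AVG(amount), 2)=-67.67, SUM(amount)=-203, COUNT(*)=3
  refund: ids {9, 18, 22} → ROUND(AVG(amount), 2)=109, SUM(amount)=327, COUNT(*)=3
  transfer: ids {1, 40} → ROUND(AVG(amount), 2)=247.5, SUM(amount)=495, COUNT(*)=2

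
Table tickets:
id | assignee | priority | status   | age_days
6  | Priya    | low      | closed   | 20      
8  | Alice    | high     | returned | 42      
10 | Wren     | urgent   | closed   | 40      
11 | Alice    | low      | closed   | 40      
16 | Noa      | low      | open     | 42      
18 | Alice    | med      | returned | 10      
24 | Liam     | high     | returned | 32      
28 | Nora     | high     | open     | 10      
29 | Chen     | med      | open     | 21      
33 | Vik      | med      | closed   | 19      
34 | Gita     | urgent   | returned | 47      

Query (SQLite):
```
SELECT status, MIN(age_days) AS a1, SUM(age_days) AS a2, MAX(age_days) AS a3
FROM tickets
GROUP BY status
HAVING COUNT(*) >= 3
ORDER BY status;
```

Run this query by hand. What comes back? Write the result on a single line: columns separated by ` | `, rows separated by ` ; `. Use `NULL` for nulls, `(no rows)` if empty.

closed | 19 | 119 | 40 ; open | 10 | 73 | 42 ; returned | 10 | 131 | 47

Group tickets by status.
Per group compute: MIN(age_days), SUM(age_days), MAX(age_days).
HAVING: drop groups with fewer than 3 rows.
  closed: ids {6, 10, 11, 33} → MIN(age_days)=19, SUM(age_days)=119, MAX(age_days)=40
  open: ids {16, 28, 29} → MIN(age_days)=10, SUM(age_days)=73, MAX(age_days)=42
  returned: ids {8, 18, 24, 34} → MIN(age_days)=10, SUM(age_days)=131, MAX(age_days)=47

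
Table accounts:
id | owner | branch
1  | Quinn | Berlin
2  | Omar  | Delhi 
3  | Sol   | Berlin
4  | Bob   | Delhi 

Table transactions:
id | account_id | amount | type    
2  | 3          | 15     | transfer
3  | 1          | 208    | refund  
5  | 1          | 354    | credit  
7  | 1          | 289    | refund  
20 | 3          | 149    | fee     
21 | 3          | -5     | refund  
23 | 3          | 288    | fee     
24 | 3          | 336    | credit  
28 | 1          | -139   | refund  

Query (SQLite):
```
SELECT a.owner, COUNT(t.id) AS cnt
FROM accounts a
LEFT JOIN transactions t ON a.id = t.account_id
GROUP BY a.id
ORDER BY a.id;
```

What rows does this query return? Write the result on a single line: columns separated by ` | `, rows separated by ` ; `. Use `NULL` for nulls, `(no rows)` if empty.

Quinn | 4 ; Omar | 0 ; Sol | 5 ; Bob | 0

LEFT JOIN keeps every accounts row; unmatched ones get NULL for transactions columns.
Group by accounts.id and compute COUNT(t.id). COUNT(col) of an all-NULL group is 0.
  1: ids {3, 5, 7, 28} → COUNT(t.id)=4
  2: ids {—} → COUNT(t.id)=0
  3: ids {2, 20, 21, 23, 24} → COUNT(t.id)=5
  4: ids {—} → COUNT(t.id)=0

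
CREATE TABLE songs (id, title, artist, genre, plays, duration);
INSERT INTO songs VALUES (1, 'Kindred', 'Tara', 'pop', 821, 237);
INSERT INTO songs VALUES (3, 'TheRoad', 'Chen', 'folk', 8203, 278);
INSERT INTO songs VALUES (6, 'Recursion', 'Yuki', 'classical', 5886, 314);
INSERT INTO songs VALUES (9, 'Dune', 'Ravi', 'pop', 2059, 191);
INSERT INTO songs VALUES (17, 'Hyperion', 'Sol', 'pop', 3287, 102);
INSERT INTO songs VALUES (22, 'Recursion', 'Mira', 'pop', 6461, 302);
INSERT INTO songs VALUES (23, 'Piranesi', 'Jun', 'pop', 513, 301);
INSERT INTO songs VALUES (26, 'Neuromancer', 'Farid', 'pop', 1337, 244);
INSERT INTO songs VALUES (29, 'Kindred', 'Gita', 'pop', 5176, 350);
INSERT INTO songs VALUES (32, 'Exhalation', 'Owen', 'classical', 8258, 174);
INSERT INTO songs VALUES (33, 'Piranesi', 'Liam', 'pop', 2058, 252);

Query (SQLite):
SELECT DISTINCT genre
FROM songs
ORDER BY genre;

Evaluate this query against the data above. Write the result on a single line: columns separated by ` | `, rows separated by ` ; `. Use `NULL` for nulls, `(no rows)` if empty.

Collect distinct genre values from songs.

classical ; folk ; pop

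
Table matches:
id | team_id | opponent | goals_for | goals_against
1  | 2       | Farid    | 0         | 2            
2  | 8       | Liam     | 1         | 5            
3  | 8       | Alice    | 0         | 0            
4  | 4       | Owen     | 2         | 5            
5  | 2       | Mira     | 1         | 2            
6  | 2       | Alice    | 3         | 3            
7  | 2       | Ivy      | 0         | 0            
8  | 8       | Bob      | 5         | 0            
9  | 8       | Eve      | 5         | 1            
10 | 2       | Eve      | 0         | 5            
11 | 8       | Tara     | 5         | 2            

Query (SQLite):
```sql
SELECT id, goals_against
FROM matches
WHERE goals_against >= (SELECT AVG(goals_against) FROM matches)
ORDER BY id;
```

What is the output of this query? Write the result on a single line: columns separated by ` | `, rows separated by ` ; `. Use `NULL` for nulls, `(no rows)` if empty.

2 | 5 ; 4 | 5 ; 6 | 3 ; 10 | 5

Scalar subquery: AVG(goals_against) over all matches rows = 2.272727 (≈; comparison uses full precision).
Keep rows where goals_against >= that value.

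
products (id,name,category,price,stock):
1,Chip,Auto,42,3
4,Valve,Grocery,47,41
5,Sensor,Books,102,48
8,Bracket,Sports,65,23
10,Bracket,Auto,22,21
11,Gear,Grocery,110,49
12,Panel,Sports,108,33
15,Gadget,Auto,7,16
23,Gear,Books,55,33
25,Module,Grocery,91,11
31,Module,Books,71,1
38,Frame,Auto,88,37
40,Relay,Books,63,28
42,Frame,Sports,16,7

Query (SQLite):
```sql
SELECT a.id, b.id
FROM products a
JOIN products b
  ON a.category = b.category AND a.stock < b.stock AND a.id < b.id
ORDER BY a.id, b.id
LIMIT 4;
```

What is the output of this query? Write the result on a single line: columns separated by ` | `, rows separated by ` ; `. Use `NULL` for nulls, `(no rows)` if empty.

1 | 10 ; 1 | 15 ; 1 | 38 ; 4 | 11

Pairs (a,b) with same category, a.stock < b.stock, a.id < b.id.
category groups: Auto:{1,10,15,38} Books:{5,23,31,40} Grocery:{4,11,25} Sports:{8,12,42}
Ordered by (a.id, b.id); first 4.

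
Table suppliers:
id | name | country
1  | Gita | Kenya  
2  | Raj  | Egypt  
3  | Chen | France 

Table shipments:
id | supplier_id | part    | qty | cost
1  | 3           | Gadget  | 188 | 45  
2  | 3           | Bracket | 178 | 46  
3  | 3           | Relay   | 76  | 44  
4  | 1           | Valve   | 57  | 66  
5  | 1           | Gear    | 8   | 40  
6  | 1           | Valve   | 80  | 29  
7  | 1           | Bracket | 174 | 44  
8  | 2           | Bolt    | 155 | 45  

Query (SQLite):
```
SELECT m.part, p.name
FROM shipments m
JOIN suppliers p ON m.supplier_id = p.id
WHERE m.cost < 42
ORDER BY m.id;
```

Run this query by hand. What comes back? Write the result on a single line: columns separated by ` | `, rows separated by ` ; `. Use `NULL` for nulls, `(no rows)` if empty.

Each shipments row matches the suppliers row where supplier_id = suppliers.id.
Then keep rows with m.cost < 42.

Gear | Gita ; Valve | Gita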